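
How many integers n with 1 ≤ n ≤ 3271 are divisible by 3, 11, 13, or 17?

1548

Using inclusion–exclusion:
floor(3271/3) + floor(3271/11) + floor(3271/13) + floor(3271/17) − floor(3271/33) − floor(3271/39) − floor(3271/51) − floor(3271/143) − floor(3271/187) − floor(3271/221) + floor(3271/429) + floor(3271/561) + floor(3271/663) + floor(3271/2431) − floor(3271/7293) = 1090 + 297 + 251 + 192 − 99 − 83 − 64 − 22 − 17 − 14 + 7 + 5 + 4 + 1 − 0 = 1548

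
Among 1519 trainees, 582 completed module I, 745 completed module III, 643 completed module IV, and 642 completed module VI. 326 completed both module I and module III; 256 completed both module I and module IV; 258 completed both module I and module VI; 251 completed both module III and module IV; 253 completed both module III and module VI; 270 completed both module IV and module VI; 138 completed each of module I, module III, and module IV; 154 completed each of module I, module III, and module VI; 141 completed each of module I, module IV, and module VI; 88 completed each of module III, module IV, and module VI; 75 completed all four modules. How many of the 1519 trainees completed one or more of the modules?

|at least one| = 582 + 745 + 643 + 642 − 326 − 256 − 258 − 251 − 253 − 270 + 138 + 154 + 141 + 88 − 75 = 1444

1444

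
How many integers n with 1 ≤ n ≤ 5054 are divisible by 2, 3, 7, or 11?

3741

By inclusion-exclusion,
⌊5054/2⌋ + ⌊5054/3⌋ + ⌊5054/7⌋ + ⌊5054/11⌋ − ⌊5054/6⌋ − ⌊5054/14⌋ − ⌊5054/22⌋ − ⌊5054/21⌋ − ⌊5054/33⌋ − ⌊5054/77⌋ + ⌊5054/42⌋ + ⌊5054/66⌋ + ⌊5054/154⌋ + ⌊5054/231⌋ − ⌊5054/462⌋ = 2527 + 1684 + 722 + 459 − 842 − 361 − 229 − 240 − 153 − 65 + 120 + 76 + 32 + 21 − 10 = 3741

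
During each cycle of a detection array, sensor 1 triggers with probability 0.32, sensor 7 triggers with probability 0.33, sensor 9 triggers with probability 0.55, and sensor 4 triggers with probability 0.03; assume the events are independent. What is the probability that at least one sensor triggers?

0.8011306

P(none) = (1 − 0.32) × (1 − 0.33) × (1 − 0.55) × (1 − 0.03) = 0.68 × 0.67 × 0.45 × 0.97 = 0.1988694
P(at least one) = 1 − 0.1988694 = 0.8011306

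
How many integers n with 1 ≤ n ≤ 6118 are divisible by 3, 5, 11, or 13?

3381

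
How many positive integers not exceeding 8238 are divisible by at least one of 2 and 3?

Using inclusion–exclusion:
⌊8238/2⌋ + ⌊8238/3⌋ − ⌊8238/6⌋ = 4119 + 2746 − 1373 = 5492

5492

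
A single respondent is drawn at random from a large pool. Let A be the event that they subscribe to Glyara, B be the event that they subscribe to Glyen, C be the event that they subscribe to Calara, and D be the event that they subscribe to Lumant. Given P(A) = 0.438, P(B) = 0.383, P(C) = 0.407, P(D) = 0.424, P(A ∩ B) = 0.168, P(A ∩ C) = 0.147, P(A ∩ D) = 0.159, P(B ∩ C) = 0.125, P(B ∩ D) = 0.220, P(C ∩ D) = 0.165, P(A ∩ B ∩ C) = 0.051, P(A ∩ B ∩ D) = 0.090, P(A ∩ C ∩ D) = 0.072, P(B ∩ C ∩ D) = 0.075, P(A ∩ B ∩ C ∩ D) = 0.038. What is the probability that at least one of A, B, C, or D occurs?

0.918

Inclusion–exclusion gives
P(A ∪ B ∪ C ∪ D) = 0.438 + 0.383 + 0.407 + 0.424 − 0.168 − 0.147 − 0.159 − 0.125 − 0.220 − 0.165 + 0.051 + 0.090 + 0.072 + 0.075 − 0.038 = 0.918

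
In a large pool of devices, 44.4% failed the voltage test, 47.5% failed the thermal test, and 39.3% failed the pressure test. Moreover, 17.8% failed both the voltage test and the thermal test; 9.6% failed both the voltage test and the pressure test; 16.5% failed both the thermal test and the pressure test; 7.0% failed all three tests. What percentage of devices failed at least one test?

P(at least one) = 44.4 + 47.5 + 39.3 − 17.8 − 9.6 − 16.5 + 7.0 = 94.3%

94.3%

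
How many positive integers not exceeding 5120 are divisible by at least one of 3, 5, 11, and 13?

⌊5120/3⌋ + ⌊5120/5⌋ + ⌊5120/11⌋ + ⌊5120/13⌋ − ⌊5120/15⌋ − ⌊5120/33⌋ − ⌊5120/39⌋ − ⌊5120/55⌋ − ⌊5120/65⌋ − ⌊5120/143⌋ + ⌊5120/165⌋ + ⌊5120/195⌋ + ⌊5120/429⌋ + ⌊5120/715⌋ − ⌊5120/2145⌋ = 1706 + 1024 + 465 + 393 − 341 − 155 − 131 − 93 − 78 − 35 + 31 + 26 + 11 + 7 − 2 = 2828

2828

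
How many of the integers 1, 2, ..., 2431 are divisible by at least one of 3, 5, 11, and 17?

1322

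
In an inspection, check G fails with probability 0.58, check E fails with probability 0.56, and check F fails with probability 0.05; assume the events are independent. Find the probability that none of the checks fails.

P(none) = (1 − 0.58) × (1 − 0.56) × (1 − 0.05) = 0.42 × 0.44 × 0.95 = 0.17556

0.17556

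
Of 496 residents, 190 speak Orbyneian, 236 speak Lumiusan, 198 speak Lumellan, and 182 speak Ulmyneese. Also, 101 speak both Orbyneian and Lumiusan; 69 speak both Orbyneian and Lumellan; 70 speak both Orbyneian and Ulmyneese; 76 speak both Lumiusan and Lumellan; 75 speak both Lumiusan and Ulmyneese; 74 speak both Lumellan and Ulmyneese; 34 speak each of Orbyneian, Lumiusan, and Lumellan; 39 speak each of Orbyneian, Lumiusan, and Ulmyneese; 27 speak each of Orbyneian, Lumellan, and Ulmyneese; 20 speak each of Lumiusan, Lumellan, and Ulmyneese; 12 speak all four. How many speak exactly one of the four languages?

188

N(exactly one) = 190 + 236 + 198 + 182 − 2·101 − 2·69 − 2·70 − 2·76 − 2·75 − 2·74 + 3·34 + 3·39 + 3·27 + 3·20 − 4·12 = 188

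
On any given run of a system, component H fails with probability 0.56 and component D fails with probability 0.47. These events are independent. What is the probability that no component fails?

0.2332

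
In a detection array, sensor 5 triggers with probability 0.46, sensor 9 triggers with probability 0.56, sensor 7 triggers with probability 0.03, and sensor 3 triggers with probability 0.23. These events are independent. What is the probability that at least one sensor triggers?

0.82253656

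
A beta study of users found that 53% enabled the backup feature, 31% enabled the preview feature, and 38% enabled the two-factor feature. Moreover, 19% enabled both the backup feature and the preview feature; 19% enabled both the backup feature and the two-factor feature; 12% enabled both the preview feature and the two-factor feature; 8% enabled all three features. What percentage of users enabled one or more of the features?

P(union) = 53 + 31 + 38 − 19 − 19 − 12 + 8 = 80%

80%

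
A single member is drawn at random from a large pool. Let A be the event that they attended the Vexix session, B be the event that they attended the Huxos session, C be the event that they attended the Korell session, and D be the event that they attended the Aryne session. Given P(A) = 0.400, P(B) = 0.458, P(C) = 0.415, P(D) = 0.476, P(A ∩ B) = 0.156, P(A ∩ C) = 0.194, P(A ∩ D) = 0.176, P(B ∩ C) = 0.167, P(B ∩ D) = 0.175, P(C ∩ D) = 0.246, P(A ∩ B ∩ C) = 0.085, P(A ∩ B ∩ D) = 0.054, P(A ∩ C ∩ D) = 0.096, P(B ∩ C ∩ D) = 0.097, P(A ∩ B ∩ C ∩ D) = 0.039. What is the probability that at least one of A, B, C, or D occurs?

By inclusion–exclusion:
P(A ∪ B ∪ C ∪ D) = 0.400 + 0.458 + 0.415 + 0.476 − 0.156 − 0.194 − 0.176 − 0.167 − 0.175 − 0.246 + 0.085 + 0.054 + 0.096 + 0.097 − 0.039 = 0.928

0.928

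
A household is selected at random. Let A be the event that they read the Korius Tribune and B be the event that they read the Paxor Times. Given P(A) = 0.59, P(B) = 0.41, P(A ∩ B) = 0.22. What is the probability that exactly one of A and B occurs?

0.56

P(exactly one) = 0.59 + 0.41 − 2·0.22 = 0.56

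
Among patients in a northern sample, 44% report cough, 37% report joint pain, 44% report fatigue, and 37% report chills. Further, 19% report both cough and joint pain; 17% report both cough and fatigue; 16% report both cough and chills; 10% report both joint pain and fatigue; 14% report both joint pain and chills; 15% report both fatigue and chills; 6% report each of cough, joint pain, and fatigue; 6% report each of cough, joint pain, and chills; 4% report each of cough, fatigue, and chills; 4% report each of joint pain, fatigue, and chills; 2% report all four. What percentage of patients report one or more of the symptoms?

89%

P(at least one) = 44 + 37 + 44 + 37 − 19 − 17 − 16 − 10 − 14 − 15 + 6 + 6 + 4 + 4 − 2 = 89%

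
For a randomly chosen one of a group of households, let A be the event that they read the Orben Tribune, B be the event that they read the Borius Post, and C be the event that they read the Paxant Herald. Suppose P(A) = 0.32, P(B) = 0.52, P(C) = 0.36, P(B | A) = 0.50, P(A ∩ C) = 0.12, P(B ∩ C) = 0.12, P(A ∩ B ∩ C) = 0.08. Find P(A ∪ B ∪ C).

0.88

P(A ∩ B) = P(A)·P(B|A) = 0.32 × 0.50 = 0.16
Inclusion–exclusion gives
P(A ∪ B ∪ C) = 0.32 + 0.52 + 0.36 − 0.16 − 0.12 − 0.12 + 0.08 = 0.88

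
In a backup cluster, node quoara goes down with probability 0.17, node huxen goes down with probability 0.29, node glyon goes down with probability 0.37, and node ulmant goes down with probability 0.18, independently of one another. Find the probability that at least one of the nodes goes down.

0.69556762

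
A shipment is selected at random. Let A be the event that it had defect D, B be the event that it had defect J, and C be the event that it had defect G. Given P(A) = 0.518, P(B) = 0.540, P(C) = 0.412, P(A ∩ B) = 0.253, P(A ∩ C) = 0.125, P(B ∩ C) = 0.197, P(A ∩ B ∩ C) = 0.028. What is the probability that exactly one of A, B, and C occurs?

P(exactly one) = 0.518 + 0.540 + 0.412 − 2·0.253 − 2·0.125 − 2·0.197 + 3·0.028 = 0.404

0.404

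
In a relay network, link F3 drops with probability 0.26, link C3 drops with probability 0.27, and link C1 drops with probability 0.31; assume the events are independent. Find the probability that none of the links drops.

0.372738

P(none) = (1 − 0.26) × (1 − 0.27) × (1 − 0.31) = 0.74 × 0.73 × 0.69 = 0.372738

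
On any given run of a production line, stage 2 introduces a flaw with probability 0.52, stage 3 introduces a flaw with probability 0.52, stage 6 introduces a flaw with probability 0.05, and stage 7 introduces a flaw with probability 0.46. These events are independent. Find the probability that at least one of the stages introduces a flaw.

0.8818048

Since the events are independent, P(none) is the product of the individual non-occurrence probabilities.
P(none) = (1 − 0.52) × (1 − 0.52) × (1 − 0.05) × (1 − 0.46) = 0.48 × 0.48 × 0.95 × 0.54 = 0.1181952
P(at least one) = 1 − 0.1181952 = 0.8818048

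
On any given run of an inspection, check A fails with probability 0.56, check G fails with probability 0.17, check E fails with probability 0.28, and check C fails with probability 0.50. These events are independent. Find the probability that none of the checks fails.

Independence gives P(none) = ∏(1 − pᵢ).
P(none) = (1 − 0.56) × (1 − 0.17) × (1 − 0.28) × (1 − 0.50) = 0.44 × 0.83 × 0.72 × 0.50 = 0.131472

0.131472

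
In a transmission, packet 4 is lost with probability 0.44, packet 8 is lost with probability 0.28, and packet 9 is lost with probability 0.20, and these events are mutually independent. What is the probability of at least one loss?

P(none) = (1 − 0.44) × (1 − 0.28) × (1 − 0.20) = 0.56 × 0.72 × 0.80 = 0.32256
P(at least one) = 1 − 0.32256 = 0.67744

0.67744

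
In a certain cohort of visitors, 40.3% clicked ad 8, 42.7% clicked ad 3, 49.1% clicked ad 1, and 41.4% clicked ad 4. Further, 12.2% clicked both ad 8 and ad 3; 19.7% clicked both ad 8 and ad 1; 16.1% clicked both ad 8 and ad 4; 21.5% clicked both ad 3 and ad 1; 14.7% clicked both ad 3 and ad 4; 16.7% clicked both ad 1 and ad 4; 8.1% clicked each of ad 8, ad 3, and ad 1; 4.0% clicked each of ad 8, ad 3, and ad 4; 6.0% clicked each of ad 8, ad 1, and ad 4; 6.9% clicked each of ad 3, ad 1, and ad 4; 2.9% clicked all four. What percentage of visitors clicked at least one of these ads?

P(≥1) = 40.3 + 42.7 + 49.1 + 41.4 − 12.2 − 19.7 − 16.1 − 21.5 − 14.7 − 16.7 + 8.1 + 4.0 + 6.0 + 6.9 − 2.9 = 94.7%

94.7%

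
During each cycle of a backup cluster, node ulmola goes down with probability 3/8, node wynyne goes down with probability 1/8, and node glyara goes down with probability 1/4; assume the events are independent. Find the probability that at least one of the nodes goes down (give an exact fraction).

151/256

P(none) = (1 − 3/8) × (1 − 1/8) × (1 − 1/4) = 5/8 × 7/8 × 3/4 = 105/256
P(at least one) = 1 − 105/256 = 151/256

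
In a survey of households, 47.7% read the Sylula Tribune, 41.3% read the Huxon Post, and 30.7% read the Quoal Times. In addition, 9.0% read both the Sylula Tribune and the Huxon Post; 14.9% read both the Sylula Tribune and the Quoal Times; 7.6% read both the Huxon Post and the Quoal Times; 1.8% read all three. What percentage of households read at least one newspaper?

Apply inclusion-exclusion:
P(≥1) = 47.7 + 41.3 + 30.7 − 9.0 − 14.9 − 7.6 + 1.8 = 90.0%

90.0%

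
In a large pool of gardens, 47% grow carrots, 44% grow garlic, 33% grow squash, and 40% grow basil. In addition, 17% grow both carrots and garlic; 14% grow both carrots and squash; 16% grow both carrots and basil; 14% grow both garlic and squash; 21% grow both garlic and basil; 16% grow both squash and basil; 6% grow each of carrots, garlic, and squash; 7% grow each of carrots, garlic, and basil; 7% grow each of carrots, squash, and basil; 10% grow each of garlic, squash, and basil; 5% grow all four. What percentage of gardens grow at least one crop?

P(union) = 47 + 44 + 33 + 40 − 17 − 14 − 16 − 14 − 21 − 16 + 6 + 7 + 7 + 10 − 5 = 91%

91%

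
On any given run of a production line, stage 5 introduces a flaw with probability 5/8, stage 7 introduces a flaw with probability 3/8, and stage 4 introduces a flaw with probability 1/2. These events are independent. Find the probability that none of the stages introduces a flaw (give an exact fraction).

15/128

P(none) = (1 − 5/8) × (1 − 3/8) × (1 − 1/2) = 3/8 × 5/8 × 1/2 = 15/128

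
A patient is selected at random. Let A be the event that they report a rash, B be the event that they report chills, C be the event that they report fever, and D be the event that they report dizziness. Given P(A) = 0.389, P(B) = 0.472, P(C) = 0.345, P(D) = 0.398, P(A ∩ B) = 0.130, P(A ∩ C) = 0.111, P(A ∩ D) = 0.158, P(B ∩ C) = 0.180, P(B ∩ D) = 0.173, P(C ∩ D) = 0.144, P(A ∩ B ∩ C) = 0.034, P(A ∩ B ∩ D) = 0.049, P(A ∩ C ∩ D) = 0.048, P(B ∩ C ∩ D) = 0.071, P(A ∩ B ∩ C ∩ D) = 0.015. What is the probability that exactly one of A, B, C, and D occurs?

0.358

Using the inclusion–exclusion count for exactly one event:
P(exactly one) = 0.389 + 0.472 + 0.345 + 0.398 − 2·0.130 − 2·0.111 − 2·0.158 − 2·0.180 − 2·0.173 − 2·0.144 + 3·0.034 + 3·0.049 + 3·0.048 + 3·0.071 − 4·0.015 = 0.358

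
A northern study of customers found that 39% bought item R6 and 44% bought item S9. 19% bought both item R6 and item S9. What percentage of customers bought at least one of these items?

64%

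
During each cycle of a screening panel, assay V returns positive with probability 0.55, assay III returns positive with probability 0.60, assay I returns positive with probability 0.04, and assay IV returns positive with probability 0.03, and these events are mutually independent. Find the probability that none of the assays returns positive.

0.167616

Since the events are independent, P(none) is the product of the individual non-occurrence probabilities.
P(none) = (1 − 0.55) × (1 − 0.60) × (1 − 0.04) × (1 − 0.03) = 0.45 × 0.40 × 0.96 × 0.97 = 0.167616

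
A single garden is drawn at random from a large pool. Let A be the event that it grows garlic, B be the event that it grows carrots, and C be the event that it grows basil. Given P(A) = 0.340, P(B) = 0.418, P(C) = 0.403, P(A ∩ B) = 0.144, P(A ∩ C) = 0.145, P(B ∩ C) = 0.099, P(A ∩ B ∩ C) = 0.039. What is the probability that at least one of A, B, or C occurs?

P(A ∪ B ∪ C) = 0.340 + 0.418 + 0.403 − 0.144 − 0.145 − 0.099 + 0.039 = 0.812

0.812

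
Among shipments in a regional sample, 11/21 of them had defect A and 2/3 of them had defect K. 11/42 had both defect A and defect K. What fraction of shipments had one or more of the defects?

13/14

Apply inclusion-exclusion:
P(≥1) = 11/21 + 2/3 − 11/42 = 13/14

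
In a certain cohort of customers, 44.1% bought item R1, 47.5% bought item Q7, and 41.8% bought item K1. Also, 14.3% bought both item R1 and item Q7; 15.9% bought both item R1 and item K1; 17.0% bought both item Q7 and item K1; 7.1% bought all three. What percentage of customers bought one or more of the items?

P(union) = 44.1 + 47.5 + 41.8 − 14.3 − 15.9 − 17.0 + 7.1 = 93.3%

93.3%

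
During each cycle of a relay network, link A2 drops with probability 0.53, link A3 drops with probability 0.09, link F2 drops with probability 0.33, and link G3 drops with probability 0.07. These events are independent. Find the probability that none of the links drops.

P(none) = (1 − 0.53) × (1 − 0.09) × (1 − 0.33) × (1 − 0.07) = 0.47 × 0.91 × 0.67 × 0.93 = 0.26649987

0.26649987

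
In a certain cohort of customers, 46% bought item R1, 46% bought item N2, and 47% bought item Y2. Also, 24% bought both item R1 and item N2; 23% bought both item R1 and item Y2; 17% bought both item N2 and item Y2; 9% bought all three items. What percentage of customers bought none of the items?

P(≥1) = 46 + 46 + 47 − 24 − 23 − 17 + 9 = 84%
P(none) = 100% − 84% = 16%

16%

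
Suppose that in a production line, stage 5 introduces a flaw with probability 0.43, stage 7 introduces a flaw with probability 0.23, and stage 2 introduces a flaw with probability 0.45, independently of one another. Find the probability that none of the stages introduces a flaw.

0.241395

P(none) = (1 − 0.43) × (1 − 0.23) × (1 − 0.45) = 0.57 × 0.77 × 0.55 = 0.241395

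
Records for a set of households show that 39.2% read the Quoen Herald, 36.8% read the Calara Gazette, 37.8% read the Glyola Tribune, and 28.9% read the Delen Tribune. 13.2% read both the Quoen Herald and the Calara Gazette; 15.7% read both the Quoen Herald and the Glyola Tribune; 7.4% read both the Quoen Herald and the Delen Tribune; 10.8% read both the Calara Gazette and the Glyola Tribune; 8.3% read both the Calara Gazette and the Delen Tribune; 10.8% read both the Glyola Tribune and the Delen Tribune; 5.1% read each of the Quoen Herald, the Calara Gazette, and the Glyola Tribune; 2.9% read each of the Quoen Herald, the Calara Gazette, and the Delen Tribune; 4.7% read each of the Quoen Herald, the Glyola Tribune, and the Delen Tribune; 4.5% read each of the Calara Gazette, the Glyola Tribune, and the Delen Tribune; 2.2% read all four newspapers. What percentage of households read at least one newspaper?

91.5%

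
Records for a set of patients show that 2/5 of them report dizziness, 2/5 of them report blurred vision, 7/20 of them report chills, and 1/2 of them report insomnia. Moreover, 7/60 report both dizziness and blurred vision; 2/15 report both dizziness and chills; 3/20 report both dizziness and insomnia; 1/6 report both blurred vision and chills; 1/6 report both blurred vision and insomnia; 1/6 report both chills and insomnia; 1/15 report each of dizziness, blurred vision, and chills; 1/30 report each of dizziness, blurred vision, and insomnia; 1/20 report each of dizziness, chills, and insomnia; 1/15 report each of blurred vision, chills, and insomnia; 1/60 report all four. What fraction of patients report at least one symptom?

19/20

P(≥1) = 2/5 + 2/5 + 7/20 + 1/2 − 7/60 − 2/15 − 3/20 − 1/6 − 1/6 − 1/6 + 1/15 + 1/30 + 1/20 + 1/15 − 1/60 = 19/20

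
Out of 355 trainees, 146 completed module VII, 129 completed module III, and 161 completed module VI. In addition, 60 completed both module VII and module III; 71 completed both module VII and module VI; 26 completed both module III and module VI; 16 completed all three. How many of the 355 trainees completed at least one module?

Inclusion–exclusion gives
N(≥1) = 146 + 129 + 161 − 60 − 71 − 26 + 16 = 295

295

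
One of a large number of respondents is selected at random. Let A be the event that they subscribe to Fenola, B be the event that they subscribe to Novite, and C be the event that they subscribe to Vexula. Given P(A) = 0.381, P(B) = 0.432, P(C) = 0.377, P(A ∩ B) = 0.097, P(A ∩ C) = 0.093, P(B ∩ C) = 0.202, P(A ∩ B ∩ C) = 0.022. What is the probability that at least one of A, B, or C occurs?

P(A ∪ B ∪ C) = 0.381 + 0.432 + 0.377 − 0.097 − 0.093 − 0.202 + 0.022 = 0.820

0.820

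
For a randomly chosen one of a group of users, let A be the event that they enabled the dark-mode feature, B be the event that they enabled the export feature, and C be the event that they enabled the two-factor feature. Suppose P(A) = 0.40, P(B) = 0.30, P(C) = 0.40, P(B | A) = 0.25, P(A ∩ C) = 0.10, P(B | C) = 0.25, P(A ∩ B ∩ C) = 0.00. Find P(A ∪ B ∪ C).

0.80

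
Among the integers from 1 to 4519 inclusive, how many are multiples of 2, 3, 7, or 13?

floor(4519/2) + floor(4519/3) + floor(4519/7) + floor(4519/13) − floor(4519/6) − floor(4519/14) − floor(4519/26) − floor(4519/21) − floor(4519/39) − floor(4519/91) + floor(4519/42) + floor(4519/78) + floor(4519/182) + floor(4519/273) − floor(4519/546) = 2259 + 1506 + 645 + 347 − 753 − 322 − 173 − 215 − 115 − 49 + 107 + 57 + 24 + 16 − 8 = 3326

3326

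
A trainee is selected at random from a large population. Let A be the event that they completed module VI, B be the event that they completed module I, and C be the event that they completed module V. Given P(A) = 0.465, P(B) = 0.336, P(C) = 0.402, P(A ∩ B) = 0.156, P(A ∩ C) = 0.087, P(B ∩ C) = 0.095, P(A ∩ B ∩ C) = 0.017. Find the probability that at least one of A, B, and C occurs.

P(A ∪ B ∪ C) = 0.465 + 0.336 + 0.402 − 0.156 − 0.087 − 0.095 + 0.017 = 0.882

0.882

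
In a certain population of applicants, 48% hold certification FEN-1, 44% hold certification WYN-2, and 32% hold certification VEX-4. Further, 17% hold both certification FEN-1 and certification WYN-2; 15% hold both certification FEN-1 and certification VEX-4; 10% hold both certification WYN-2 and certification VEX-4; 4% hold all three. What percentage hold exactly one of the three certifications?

P(exactly one) = 48 + 44 + 32 − 2·17 − 2·15 − 2·10 + 3·4 = 52%

52%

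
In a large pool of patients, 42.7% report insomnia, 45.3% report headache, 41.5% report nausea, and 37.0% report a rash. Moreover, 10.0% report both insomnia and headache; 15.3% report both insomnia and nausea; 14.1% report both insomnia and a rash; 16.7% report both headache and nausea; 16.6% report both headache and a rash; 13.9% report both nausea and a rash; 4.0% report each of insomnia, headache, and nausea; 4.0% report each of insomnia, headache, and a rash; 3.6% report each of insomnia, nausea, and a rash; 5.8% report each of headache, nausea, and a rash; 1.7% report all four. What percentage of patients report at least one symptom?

95.6%

Inclusion–exclusion gives
P(≥1) = 42.7 + 45.3 + 41.5 + 37.0 − 10.0 − 15.3 − 14.1 − 16.7 − 16.6 − 13.9 + 4.0 + 4.0 + 3.6 + 5.8 − 1.7 = 95.6%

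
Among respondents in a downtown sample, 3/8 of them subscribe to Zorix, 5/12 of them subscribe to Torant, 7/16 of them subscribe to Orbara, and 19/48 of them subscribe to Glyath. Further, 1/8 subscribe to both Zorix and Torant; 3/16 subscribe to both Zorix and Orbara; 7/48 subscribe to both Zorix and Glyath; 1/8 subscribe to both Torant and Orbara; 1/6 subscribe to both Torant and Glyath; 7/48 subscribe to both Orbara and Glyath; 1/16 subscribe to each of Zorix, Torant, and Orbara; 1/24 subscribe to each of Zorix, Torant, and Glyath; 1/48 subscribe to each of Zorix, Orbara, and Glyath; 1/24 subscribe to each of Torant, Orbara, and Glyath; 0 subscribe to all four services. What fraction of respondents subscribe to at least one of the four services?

P(at least one) = 3/8 + 5/12 + 7/16 + 19/48 − 1/8 − 3/16 − 7/48 − 1/8 − 1/6 − 7/48 + 1/16 + 1/24 + 1/48 + 1/24 − 0 = 43/48

43/48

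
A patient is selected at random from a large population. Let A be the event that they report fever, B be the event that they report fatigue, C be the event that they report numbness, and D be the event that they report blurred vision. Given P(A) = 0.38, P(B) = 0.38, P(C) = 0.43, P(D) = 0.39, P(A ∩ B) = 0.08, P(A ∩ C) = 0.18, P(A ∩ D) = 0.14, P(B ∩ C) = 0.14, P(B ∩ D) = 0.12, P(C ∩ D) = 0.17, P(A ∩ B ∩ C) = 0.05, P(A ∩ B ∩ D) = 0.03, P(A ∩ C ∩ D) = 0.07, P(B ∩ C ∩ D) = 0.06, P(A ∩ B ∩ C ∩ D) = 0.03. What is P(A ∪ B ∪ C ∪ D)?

0.93

By inclusion-exclusion,
P(A ∪ B ∪ C ∪ D) = 0.38 + 0.38 + 0.43 + 0.39 − 0.08 − 0.18 − 0.14 − 0.14 − 0.12 − 0.17 + 0.05 + 0.03 + 0.07 + 0.06 − 0.03 = 0.93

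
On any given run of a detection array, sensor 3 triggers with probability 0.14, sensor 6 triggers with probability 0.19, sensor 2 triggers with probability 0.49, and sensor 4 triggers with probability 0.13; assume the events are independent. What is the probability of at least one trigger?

Independence gives P(none) = ∏(1 − pᵢ).
P(none) = (1 − 0.14) × (1 − 0.19) × (1 − 0.49) × (1 − 0.13) = 0.86 × 0.81 × 0.51 × 0.87 = 0.30908142
P(at least one) = 1 − 0.30908142 = 0.69091858

0.69091858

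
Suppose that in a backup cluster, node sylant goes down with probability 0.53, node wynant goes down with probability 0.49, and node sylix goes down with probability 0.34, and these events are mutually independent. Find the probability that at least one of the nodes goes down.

0.841798

P(none) = (1 − 0.53) × (1 − 0.49) × (1 − 0.34) = 0.47 × 0.51 × 0.66 = 0.158202
P(at least one) = 1 − 0.158202 = 0.841798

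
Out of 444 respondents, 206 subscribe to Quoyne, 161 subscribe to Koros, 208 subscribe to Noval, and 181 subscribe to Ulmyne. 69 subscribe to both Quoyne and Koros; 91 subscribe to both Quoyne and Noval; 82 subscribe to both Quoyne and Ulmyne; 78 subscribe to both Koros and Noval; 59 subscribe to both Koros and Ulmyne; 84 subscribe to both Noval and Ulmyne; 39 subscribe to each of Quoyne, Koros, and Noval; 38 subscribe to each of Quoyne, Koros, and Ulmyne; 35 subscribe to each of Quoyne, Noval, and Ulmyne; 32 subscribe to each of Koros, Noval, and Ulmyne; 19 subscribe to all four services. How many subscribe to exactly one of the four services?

Using the inclusion–exclusion count for exactly one event:
N(exactly one) = 206 + 161 + 208 + 181 − 2·69 − 2·91 − 2·82 − 2·78 − 2·59 − 2·84 + 3·39 + 3·38 + 3·35 + 3·32 − 4·19 = 186

186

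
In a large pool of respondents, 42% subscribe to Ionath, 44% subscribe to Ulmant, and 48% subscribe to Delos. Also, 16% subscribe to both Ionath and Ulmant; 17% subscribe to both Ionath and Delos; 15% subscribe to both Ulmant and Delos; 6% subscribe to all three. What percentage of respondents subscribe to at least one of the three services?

Inclusion–exclusion gives
P(at least one) = 42 + 44 + 48 − 16 − 17 − 15 + 6 = 92%

92%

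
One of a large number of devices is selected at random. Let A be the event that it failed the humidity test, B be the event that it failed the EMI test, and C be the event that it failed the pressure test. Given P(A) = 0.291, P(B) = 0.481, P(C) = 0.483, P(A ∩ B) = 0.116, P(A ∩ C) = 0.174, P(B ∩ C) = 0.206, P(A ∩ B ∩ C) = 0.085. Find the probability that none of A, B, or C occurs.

0.156

Inclusion–exclusion gives
P(A ∪ B ∪ C) = 0.291 + 0.481 + 0.483 − 0.116 − 0.174 − 0.206 + 0.085 = 0.844
P(none) = 1 − 0.844 = 0.156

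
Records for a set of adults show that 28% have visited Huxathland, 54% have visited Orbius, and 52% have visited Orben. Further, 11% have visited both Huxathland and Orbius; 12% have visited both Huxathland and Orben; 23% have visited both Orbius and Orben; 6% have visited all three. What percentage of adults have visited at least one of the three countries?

94%

P(at least one) = 28 + 54 + 52 − 11 − 12 − 23 + 6 = 94%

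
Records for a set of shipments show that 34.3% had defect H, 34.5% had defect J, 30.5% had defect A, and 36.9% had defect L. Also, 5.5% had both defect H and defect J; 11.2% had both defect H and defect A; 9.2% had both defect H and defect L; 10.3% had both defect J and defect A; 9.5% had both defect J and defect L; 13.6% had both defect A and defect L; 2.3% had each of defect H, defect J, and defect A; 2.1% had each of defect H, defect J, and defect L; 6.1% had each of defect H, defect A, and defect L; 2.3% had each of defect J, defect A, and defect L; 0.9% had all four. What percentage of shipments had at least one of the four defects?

P(union) = 34.3 + 34.5 + 30.5 + 36.9 − 5.5 − 11.2 − 9.2 − 10.3 − 9.5 − 13.6 + 2.3 + 2.1 + 6.1 + 2.3 − 0.9 = 88.8%

88.8%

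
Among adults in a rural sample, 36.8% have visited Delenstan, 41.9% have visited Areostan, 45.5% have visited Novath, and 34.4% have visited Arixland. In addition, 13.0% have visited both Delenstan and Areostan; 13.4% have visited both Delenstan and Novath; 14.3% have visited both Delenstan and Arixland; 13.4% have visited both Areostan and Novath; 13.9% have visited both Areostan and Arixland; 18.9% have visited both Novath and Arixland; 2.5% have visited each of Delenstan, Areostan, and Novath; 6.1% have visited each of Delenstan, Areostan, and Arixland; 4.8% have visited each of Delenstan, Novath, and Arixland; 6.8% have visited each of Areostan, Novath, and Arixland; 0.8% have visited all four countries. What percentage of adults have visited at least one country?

91.1%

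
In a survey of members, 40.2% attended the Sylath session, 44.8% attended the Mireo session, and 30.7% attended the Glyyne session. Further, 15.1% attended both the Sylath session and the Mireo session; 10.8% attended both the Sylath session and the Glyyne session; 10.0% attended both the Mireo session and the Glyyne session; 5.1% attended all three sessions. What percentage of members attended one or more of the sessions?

84.9%

By inclusion–exclusion:
P(at least one) = 40.2 + 44.8 + 30.7 − 15.1 − 10.8 − 10.0 + 5.1 = 84.9%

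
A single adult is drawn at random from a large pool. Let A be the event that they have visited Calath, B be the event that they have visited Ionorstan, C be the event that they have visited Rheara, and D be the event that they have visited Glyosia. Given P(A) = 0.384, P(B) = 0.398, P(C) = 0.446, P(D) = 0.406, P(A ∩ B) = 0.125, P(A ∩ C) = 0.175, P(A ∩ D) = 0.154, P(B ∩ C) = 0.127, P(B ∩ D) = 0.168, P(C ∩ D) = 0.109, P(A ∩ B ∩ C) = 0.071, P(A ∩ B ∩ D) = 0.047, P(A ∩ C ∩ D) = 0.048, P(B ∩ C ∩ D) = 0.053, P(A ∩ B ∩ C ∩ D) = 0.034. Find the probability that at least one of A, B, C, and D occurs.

By inclusion–exclusion:
P(A ∪ B ∪ C ∪ D) = 0.384 + 0.398 + 0.446 + 0.406 − 0.125 − 0.175 − 0.154 − 0.127 − 0.168 − 0.109 + 0.071 + 0.047 + 0.048 + 0.053 − 0.034 = 0.961

0.961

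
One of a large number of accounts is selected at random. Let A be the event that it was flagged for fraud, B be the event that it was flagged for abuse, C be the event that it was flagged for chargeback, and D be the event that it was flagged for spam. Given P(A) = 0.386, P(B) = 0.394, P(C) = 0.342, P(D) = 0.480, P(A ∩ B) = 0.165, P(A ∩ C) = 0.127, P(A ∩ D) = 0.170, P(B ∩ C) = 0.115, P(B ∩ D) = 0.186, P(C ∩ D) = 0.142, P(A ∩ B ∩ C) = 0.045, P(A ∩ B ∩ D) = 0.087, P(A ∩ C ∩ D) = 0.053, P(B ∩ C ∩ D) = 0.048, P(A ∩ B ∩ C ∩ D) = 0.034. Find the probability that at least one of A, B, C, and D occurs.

0.896

By inclusion–exclusion:
P(A ∪ B ∪ C ∪ D) = 0.386 + 0.394 + 0.342 + 0.480 − 0.165 − 0.127 − 0.170 − 0.115 − 0.186 − 0.142 + 0.045 + 0.087 + 0.053 + 0.048 − 0.034 = 0.896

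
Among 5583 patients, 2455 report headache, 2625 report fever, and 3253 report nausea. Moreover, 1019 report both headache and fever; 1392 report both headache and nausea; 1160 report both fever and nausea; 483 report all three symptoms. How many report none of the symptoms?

N(≥1) = 2455 + 2625 + 3253 − 1019 − 1392 − 1160 + 483 = 5245
None: 5583 − 5245 = 338

338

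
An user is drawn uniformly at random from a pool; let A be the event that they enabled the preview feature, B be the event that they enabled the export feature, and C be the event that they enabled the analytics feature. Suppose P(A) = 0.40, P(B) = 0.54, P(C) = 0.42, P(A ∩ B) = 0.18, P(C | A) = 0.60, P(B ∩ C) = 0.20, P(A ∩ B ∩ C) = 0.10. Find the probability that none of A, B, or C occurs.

0.16

P(A ∩ C) = P(A)·P(C|A) = 0.40 × 0.60 = 0.24
Inclusion–exclusion gives
P(A ∪ B ∪ C) = 0.40 + 0.54 + 0.42 − 0.18 − 0.24 − 0.20 + 0.10 = 0.84
P(none) = 1 − 0.84 = 0.16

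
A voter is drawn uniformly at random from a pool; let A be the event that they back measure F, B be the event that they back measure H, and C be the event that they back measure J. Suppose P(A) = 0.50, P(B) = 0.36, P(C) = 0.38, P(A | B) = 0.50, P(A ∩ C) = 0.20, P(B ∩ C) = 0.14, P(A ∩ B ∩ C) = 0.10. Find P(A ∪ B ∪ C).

P(A ∩ B) = P(B)·P(A|B) = 0.36 × 0.50 = 0.18
Inclusion–exclusion gives
P(A ∪ B ∪ C) = 0.50 + 0.36 + 0.38 − 0.18 − 0.20 − 0.14 + 0.10 = 0.82

0.82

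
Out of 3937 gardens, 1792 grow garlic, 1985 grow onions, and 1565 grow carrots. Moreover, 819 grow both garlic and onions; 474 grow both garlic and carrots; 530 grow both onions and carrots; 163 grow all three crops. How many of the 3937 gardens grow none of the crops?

255

By inclusion–exclusion:
|at least one| = 1792 + 1985 + 1565 − 819 − 474 − 530 + 163 = 3682
None: 3937 − 3682 = 255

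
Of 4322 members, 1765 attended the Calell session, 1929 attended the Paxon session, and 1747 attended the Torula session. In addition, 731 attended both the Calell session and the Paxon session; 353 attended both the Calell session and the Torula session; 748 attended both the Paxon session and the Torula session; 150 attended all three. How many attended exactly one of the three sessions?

By inclusion–exclusion (exactly-one form):
|exactly one| = 1765 + 1929 + 1747 − 2·731 − 2·353 − 2·748 + 3·150 = 2227

2227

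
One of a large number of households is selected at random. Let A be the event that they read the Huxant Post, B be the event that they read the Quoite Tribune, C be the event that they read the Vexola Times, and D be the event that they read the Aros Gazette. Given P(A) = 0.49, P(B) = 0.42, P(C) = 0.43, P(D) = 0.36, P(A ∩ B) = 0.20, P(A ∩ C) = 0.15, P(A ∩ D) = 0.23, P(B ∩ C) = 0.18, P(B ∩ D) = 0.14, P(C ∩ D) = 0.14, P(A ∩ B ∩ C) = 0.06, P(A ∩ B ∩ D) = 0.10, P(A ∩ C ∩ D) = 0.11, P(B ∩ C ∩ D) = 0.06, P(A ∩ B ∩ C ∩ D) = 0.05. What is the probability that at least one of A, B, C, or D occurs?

0.94

P(A ∪ B ∪ C ∪ D) = 0.49 + 0.42 + 0.43 + 0.36 − 0.20 − 0.15 − 0.23 − 0.18 − 0.14 − 0.14 + 0.06 + 0.10 + 0.11 + 0.06 − 0.05 = 0.94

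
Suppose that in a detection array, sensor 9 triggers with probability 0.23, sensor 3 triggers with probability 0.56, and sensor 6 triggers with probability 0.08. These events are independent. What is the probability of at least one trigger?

0.688304

P(none) = (1 − 0.23) × (1 − 0.56) × (1 − 0.08) = 0.77 × 0.44 × 0.92 = 0.311696
P(at least one) = 1 − 0.311696 = 0.688304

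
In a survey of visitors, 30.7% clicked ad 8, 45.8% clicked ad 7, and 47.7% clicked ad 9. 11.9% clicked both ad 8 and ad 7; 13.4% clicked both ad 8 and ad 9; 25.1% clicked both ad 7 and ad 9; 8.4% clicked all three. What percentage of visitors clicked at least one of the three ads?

P(union) = 30.7 + 45.8 + 47.7 − 11.9 − 13.4 − 25.1 + 8.4 = 82.2%

82.2%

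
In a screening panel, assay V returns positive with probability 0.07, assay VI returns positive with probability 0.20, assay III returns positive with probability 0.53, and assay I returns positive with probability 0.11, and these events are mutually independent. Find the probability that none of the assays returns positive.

0.3112152

Independence gives P(none) = ∏(1 − pᵢ).
P(none) = (1 − 0.07) × (1 − 0.20) × (1 − 0.53) × (1 − 0.11) = 0.93 × 0.80 × 0.47 × 0.89 = 0.3112152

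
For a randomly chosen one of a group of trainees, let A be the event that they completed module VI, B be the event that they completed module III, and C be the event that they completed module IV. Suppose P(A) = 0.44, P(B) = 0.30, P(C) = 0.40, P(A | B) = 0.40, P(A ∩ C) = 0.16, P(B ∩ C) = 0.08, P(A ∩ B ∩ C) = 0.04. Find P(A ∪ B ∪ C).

0.82

P(A ∩ B) = P(B)·P(A|B) = 0.30 × 0.40 = 0.12
P(A ∪ B ∪ C) = 0.44 + 0.30 + 0.40 − 0.12 − 0.16 − 0.08 + 0.04 = 0.82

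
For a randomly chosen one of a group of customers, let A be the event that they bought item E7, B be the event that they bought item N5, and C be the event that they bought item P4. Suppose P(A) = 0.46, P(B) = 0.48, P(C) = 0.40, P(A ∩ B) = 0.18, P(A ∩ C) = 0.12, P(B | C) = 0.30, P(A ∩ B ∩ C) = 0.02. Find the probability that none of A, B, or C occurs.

P(B ∩ C) = P(C)·P(B|C) = 0.40 × 0.30 = 0.12
Apply inclusion-exclusion:
P(A ∪ B ∪ C) = 0.46 + 0.48 + 0.40 − 0.18 − 0.12 − 0.12 + 0.02 = 0.94
P(none) = 1 − 0.94 = 0.06

0.06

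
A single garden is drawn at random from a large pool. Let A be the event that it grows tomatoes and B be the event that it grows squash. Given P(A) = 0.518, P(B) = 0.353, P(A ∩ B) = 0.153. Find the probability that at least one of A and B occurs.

Inclusion–exclusion gives
P(A ∪ B) = 0.518 + 0.353 − 0.153 = 0.718

0.718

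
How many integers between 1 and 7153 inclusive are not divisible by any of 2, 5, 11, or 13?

2402

By inclusion–exclusion:
⌊7153/2⌋ + ⌊7153/5⌋ + ⌊7153/11⌋ + ⌊7153/13⌋ − ⌊7153/10⌋ − ⌊7153/22⌋ − ⌊7153/26⌋ − ⌊7153/55⌋ − ⌊7153/65⌋ − ⌊7153/143⌋ + ⌊7153/110⌋ + ⌊7153/130⌋ + ⌊7153/286⌋ + ⌊7153/715⌋ − ⌊7153/1430⌋ = 3576 + 1430 + 650 + 550 − 715 − 325 − 275 − 130 − 110 − 50 + 65 + 55 + 25 + 10 − 5 = 4751
7153 − 4751 = 2402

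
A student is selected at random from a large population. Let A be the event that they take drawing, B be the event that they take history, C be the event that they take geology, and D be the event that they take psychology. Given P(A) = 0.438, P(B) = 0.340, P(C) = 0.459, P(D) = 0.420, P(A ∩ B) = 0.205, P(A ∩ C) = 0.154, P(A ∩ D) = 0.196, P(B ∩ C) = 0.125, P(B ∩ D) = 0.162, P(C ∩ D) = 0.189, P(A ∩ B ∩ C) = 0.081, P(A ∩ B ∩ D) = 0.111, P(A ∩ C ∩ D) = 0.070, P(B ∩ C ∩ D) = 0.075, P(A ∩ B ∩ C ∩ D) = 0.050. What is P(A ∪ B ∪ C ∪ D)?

0.913

P(A ∪ B ∪ C ∪ D) = 0.438 + 0.340 + 0.459 + 0.420 − 0.205 − 0.154 − 0.196 − 0.125 − 0.162 − 0.189 + 0.081 + 0.111 + 0.070 + 0.075 − 0.050 = 0.913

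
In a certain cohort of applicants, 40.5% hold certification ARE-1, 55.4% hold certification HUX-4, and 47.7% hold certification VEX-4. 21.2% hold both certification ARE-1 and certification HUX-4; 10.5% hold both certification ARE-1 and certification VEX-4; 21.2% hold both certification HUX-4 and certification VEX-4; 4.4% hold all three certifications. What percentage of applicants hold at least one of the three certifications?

95.1%

P(at least one) = 40.5 + 55.4 + 47.7 − 21.2 − 10.5 − 21.2 + 4.4 = 95.1%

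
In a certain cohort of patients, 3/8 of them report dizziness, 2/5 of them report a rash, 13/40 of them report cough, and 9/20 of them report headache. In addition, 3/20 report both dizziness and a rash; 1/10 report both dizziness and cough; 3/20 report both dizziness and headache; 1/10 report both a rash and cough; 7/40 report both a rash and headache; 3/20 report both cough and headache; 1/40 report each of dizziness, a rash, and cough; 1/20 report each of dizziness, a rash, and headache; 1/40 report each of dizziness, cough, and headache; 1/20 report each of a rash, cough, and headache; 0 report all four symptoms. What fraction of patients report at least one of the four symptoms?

7/8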